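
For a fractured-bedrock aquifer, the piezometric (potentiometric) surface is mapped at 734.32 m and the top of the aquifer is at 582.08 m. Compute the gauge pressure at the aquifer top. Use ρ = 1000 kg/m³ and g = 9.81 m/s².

P ≈ 1490 kPa

Pressure head at the aquifer top: ψ = h − z = 734.32 − 582.08 = 152.24 m.
P = ρgψ = 1000 × 9.81 × 152.24 = 1493474 Pa ≈ 1490 kPa.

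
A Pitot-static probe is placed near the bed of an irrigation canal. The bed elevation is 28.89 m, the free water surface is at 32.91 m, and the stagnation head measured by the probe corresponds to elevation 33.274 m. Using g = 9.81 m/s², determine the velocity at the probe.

Near the bed, under hydrostatic conditions, the piezometric head (z + ψ) equals the free-surface elevation, 32.91 m.
Velocity head = total − piezometric = 33.274 − 32.91 = 0.364 m.
v = √(2g·h_v) = √(2 × 9.81 × 0.364) = 2.67 m/s.

v ≈ 2.67 m/s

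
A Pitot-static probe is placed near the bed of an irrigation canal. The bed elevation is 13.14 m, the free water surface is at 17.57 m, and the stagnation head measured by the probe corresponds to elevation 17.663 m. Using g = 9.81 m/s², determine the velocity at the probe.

v ≈ 1.35 m/s

Near the bed, under hydrostatic conditions, the piezometric head (z + ψ) equals the free-surface elevation, 17.57 m.
Velocity head = total − piezometric = 17.663 − 17.57 = 0.093 m.
v = √(2g·h_v) = √(2 × 9.81 × 0.093) = 1.35 m/s.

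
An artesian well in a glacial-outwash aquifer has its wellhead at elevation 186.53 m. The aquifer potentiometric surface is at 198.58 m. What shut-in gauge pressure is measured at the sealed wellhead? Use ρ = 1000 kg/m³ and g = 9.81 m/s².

Head above the cap: Δh = 198.58 − 186.53 = 12.05 m.
P = ρgΔh = 1000 × 9.81 × 12.05 = 118210 Pa ≈ 118 kPa.

P ≈ 118 kPa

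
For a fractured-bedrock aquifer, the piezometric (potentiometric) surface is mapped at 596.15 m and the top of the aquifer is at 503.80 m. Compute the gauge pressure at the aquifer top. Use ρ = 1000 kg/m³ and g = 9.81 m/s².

Pressure head at the aquifer top: ψ = h − z = 596.15 − 503.80 = 92.35 m.
P = ρgψ = 1000 × 9.81 × 92.35 = 905953 Pa ≈ 906 kPa.

P ≈ 906 kPa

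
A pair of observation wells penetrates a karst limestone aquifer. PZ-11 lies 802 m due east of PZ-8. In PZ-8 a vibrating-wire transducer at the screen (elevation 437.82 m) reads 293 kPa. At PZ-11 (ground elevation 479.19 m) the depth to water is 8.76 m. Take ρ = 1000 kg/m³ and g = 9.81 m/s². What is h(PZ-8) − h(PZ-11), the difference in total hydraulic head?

Pressure head at PZ-8: ψ = P/(ρg) = 293×1000 / (1000 × 9.81) = 29.87 m.
Total head at PZ-8: h = z + ψ = 437.82 + 29.87 = 467.69 m.
Total head at PZ-11: h = 479.19 − 8.76 = 470.43 m.
Head difference: h(PZ-8) − h(PZ-11) = 467.69 − 470.43 = -2.74 m.

Δh ≈ -2.74 m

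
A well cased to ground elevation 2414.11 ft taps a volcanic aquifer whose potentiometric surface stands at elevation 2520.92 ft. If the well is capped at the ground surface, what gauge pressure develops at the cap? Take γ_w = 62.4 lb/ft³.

P ≈ 46.3 psi

Head above the cap: Δh = 2520.92 − 2414.11 = 106.81 ft.
P = γΔh/144 = 62.4 × 106.81 / 144 = 46.3 psi.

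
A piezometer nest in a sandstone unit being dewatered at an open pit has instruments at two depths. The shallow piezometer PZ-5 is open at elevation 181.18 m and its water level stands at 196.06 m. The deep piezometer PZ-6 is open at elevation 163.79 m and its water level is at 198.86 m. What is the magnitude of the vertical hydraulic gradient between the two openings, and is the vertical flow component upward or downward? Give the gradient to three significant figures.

Total head at PZ-5: h = 196.06 m (water level in the standpipe).
Total head at PZ-6: h = 198.86 m.
Δh = h(PZ-5) − h(PZ-6) = 196.06 − 198.86 = -2.80 m.
Vertical separation Δz = 181.18 − 163.79 = 17.39 m.
|i_v| = |Δh| / Δz = 2.80 / 17.39 = 0.161.
Head is higher in the deep piezometer, so vertical flow is upward (discharge condition).

|i_v| ≈ 0.161; vertical flow is upward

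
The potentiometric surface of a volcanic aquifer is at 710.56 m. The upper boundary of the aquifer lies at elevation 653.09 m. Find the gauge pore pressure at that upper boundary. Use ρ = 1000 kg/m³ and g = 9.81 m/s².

Pressure head at the aquifer top: ψ = h − z = 710.56 − 653.09 = 57.47 m.
P = ρgψ = 1000 × 9.81 × 57.47 = 563781 Pa ≈ 564 kPa.

P ≈ 564 kPa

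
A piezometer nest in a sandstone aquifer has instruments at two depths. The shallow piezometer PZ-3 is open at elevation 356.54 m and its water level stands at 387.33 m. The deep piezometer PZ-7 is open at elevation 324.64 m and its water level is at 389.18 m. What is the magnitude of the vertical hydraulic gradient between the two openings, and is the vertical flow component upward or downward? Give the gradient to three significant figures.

|i_v| ≈ 0.0580; vertical flow is upward

Total head at PZ-3: h = 387.33 m (water level in the standpipe).
Total head at PZ-7: h = 389.18 m.
Δh = h(PZ-3) − h(PZ-7) = 387.33 − 389.18 = -1.85 m.
Vertical separation Δz = 356.54 − 324.64 = 31.90 m.
|i_v| = |Δh| / Δz = 1.85 / 31.90 = 0.0580.
Head is higher in the deep piezometer, so vertical flow is upward (discharge condition).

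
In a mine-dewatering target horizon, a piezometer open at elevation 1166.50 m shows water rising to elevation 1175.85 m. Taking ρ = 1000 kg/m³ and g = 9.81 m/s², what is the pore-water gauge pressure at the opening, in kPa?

P ≈ 91.7 kPa

Pressure head ψ = h − z = 1175.85 − 1166.50 = 9.35 m.
P = ρgψ = 1000 × 9.81 × 9.35 = 91724 Pa ≈ 91.7 kPa.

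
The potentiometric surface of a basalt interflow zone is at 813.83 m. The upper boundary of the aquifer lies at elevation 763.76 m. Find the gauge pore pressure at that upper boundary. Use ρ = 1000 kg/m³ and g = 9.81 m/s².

P ≈ 491 kPa

Pressure head at the aquifer top: ψ = h − z = 813.83 − 763.76 = 50.07 m.
P = ρgψ = 1000 × 9.81 × 50.07 = 491187 Pa ≈ 491 kPa.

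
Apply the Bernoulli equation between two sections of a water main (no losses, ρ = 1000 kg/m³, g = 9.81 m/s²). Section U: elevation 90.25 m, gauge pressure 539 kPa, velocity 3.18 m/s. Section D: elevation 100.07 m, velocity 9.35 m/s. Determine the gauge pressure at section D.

Pressure head at U: ψ₁ = P₁/(ρg) = 539×1000 / (1000 × 9.81) = 54.94 m.
Velocity heads: v₁²/2g = 3.18²/19.62 = 0.515 m; v₂²/2g = 9.35²/19.62 = 4.456 m.
Total head H = z₁ + ψ₁ + v₁²/2g = 90.25 + 54.94 + 0.515 = 145.70 m.
ψ₂ = H − z₂ − v₂²/2g = 145.70 − 100.07 − 4.456 = 41.17 m.
P₂ = ρgψ₂ = 1000 × 9.81 × 41.17 ≈ 404 kPa.

P₂ ≈ 404 kPa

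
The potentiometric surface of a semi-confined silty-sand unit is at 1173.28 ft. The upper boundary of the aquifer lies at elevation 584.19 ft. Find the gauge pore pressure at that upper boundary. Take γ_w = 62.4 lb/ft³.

P ≈ 255 psi

Pressure head at the aquifer top: ψ = h − z = 1173.28 − 584.19 = 589.09 ft.
P = γψ/144 = 62.4 × 589.09 / 144 = 255 psi.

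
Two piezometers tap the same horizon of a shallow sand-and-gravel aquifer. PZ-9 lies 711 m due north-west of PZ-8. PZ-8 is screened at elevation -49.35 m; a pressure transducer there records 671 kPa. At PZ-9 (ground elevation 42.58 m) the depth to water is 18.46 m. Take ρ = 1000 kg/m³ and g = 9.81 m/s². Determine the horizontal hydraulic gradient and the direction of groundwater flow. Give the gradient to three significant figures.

Pressure head at PZ-8: ψ = P/(ρg) = 671×1000 / (1000 × 9.81) = 68.40 m.
Total head at PZ-8: h = z + ψ = -49.35 + 68.40 = 19.05 m.
Total head at PZ-9: h = 42.58 − 18.46 = 24.12 m.
Head difference: h(PZ-8) − h(PZ-9) = 19.05 − 24.12 = -5.07 m.
Hydraulic gradient: i = |Δh| / L = 5.07 / 711 = 0.00713.
Flow is from higher to lower head: from PZ-9 toward PZ-8, i.e. toward the south-east.

i ≈ 0.00713; groundwater flows toward the south-east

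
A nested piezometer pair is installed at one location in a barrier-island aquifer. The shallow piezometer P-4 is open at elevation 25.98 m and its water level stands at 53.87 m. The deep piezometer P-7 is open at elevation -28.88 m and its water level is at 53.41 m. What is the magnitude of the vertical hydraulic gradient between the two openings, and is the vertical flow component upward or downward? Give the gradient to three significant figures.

|i_v| ≈ 0.00838; vertical flow is downward

Total head at P-4: h = 53.87 m (water level in the standpipe).
Total head at P-7: h = 53.41 m.
Δh = h(P-4) − h(P-7) = 53.87 − 53.41 = 0.46 m.
Vertical separation Δz = 25.98 − (-28.88) = 54.86 m.
|i_v| = |Δh| / Δz = 0.46 / 54.86 = 0.00838.
Head is higher in the shallow piezometer, so vertical flow is downward (recharge condition).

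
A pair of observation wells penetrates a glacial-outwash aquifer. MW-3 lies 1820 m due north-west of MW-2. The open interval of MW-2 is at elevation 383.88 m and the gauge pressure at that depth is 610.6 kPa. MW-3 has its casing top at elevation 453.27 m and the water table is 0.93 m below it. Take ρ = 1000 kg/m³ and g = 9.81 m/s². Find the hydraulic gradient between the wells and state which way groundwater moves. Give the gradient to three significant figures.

Pressure head at MW-2: ψ = P/(ρg) = 610.6×1000 / (1000 × 9.81) = 62.24 m.
Total head at MW-2: h = z + ψ = 383.88 + 62.24 = 446.12 m.
Total head at MW-3: h = 453.27 − 0.93 = 452.34 m.
Head difference: h(MW-2) − h(MW-3) = 446.12 − 452.34 = -6.22 m.
Hydraulic gradient: i = |Δh| / L = 6.22 / 1820 = 0.00342.
Flow is from higher to lower head: from MW-3 toward MW-2, i.e. toward the south-east.

i ≈ 0.00342; groundwater flows toward the south-east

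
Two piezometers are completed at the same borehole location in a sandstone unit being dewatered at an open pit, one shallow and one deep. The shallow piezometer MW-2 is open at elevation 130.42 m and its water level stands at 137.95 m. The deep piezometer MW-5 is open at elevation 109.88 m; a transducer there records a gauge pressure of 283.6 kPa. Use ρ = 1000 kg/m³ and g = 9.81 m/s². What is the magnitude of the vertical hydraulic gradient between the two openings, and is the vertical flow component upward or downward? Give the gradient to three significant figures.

Total head at MW-2: h = 137.95 m (water level in the standpipe).
Pressure head at MW-5: ψ = P/(ρg) = 283.6×1000 / (1000 × 9.81) = 28.91 m.
Total head at MW-5: h = z + ψ = 109.88 + 28.91 = 138.79 m.
Δh = h(MW-2) − h(MW-5) = 137.95 − 138.79 = -0.84 m.
Vertical separation Δz = 130.42 − 109.88 = 20.54 m.
|i_v| = |Δh| / Δz = 0.84 / 20.54 = 0.0409.
Head is higher in the deep piezometer, so vertical flow is upward (discharge condition).

|i_v| ≈ 0.0409; vertical flow is upward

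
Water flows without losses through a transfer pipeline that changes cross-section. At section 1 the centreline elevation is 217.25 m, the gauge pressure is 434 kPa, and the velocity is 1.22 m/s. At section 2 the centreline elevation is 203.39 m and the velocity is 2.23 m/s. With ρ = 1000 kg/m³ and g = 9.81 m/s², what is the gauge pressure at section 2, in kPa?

Pressure head at 1: ψ₁ = P₁/(ρg) = 434×1000 / (1000 × 9.81) = 44.24 m.
Velocity heads: v₁²/2g = 1.22²/19.62 = 0.076 m; v₂²/2g = 2.23²/19.62 = 0.253 m.
Total head H = z₁ + ψ₁ + v₁²/2g = 217.25 + 44.24 + 0.076 = 261.57 m.
ψ₂ = H − z₂ − v₂²/2g = 261.57 − 203.39 − 0.253 = 57.93 m.
P₂ = ρgψ₂ = 1000 × 9.81 × 57.93 ≈ 568 kPa.

P₂ ≈ 568 kPa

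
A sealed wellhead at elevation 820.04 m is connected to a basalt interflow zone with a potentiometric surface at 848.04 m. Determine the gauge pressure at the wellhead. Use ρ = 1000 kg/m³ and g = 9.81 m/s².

Head above the cap: Δh = 848.04 − 820.04 = 28.00 m.
P = ρgΔh = 1000 × 9.81 × 28.00 = 274680 Pa ≈ 275 kPa.

P ≈ 275 kPa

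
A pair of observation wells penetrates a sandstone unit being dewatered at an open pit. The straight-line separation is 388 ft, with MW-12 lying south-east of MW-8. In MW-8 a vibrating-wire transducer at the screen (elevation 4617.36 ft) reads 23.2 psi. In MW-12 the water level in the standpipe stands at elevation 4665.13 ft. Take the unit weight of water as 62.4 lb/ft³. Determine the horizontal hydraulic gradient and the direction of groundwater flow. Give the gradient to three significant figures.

Pressure head at MW-8: ψ = 144·P/γ = 144 × 23.2 / 62.4 = 53.54 ft.
Total head at MW-8: h = z + ψ = 4617.36 + 53.54 = 4670.90 ft.
Total head at MW-12: h = 4665.13 ft (water level in the piezometer is the total head).
Head difference: h(MW-8) − h(MW-12) = 4670.90 − 4665.13 = 5.77 ft.
Hydraulic gradient: i = |Δh| / L = 5.77 / 388 = 0.0149.
Flow is from higher to lower head: from MW-8 toward MW-12, i.e. toward the south-east.

i ≈ 0.0149; groundwater flows toward the south-east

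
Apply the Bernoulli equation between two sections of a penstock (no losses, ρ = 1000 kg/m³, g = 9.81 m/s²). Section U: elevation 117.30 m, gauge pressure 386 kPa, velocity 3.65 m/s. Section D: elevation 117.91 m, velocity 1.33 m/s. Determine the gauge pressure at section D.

Pressure head at U: ψ₁ = P₁/(ρg) = 386×1000 / (1000 × 9.81) = 39.35 m.
Velocity heads: v₁²/2g = 3.65²/19.62 = 0.679 m; v₂²/2g = 1.33²/19.62 = 0.090 m.
Total head H = z₁ + ψ₁ + v₁²/2g = 117.30 + 39.35 + 0.679 = 157.33 m.
ψ₂ = H − z₂ − v₂²/2g = 157.33 − 117.91 − 0.090 = 39.33 m.
P₂ = ρgψ₂ = 1000 × 9.81 × 39.33 ≈ 386 kPa.

P₂ ≈ 386 kPa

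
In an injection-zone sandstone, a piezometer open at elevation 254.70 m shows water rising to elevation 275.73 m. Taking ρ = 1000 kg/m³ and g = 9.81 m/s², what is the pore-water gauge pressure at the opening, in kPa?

Pressure head ψ = h − z = 275.73 − 254.70 = 21.03 m.
P = ρgψ = 1000 × 9.81 × 21.03 = 206304 Pa ≈ 206 kPa.

P ≈ 206 kPa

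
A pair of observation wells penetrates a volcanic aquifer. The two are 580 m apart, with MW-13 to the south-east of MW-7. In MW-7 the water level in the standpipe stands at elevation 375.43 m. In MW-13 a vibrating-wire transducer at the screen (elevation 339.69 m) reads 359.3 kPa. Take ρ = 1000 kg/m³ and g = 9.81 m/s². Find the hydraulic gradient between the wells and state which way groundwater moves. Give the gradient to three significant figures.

Total head at MW-7: h = 375.43 m (water level in the piezometer is the total head).
Pressure head at MW-13: ψ = P/(ρg) = 359.3×1000 / (1000 × 9.81) = 36.63 m.
Total head at MW-13: h = z + ψ = 339.69 + 36.63 = 376.32 m.
Head difference: h(MW-7) − h(MW-13) = 375.43 − 376.32 = -0.89 m.
Hydraulic gradient: i = |Δh| / L = 0.89 / 580 = 0.00153.
Flow is from higher to lower head: from MW-13 toward MW-7, i.e. toward the north-west.

i ≈ 0.00153; groundwater flows toward the north-west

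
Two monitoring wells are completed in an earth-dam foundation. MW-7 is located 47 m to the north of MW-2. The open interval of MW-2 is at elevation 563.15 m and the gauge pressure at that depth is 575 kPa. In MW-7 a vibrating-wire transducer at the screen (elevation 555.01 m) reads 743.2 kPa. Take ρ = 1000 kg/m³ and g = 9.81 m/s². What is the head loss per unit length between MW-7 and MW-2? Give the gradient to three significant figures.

Pressure head at MW-2: ψ = P/(ρg) = 575×1000 / (1000 × 9.81) = 58.61 m.
Total head at MW-2: h = z + ψ = 563.15 + 58.61 = 621.76 m.
Pressure head at MW-7: ψ = P/(ρg) = 743.2×1000 / (1000 × 9.81) = 75.76 m.
Total head at MW-7: h = z + ψ = 555.01 + 75.76 = 630.77 m.
Head difference: h(MW-2) − h(MW-7) = 621.76 − 630.77 = -9.01 m.
Hydraulic gradient: i = |Δh| / L = 9.01 / 47 = 0.192.

i ≈ 0.192 m/m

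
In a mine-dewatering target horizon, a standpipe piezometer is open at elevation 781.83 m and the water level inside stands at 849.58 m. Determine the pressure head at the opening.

Total head h = 849.58 m (the water-surface elevation in the piezometer).
Pressure head ψ = h − z = 849.58 − 781.83 = 67.75 m.

ψ ≈ 67.75 m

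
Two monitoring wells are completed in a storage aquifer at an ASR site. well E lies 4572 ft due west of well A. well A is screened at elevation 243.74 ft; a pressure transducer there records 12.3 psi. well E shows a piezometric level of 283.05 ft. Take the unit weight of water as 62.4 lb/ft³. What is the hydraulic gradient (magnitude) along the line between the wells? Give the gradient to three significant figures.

i ≈ 0.00239

Pressure head at well A: ψ = 144·P/γ = 144 × 12.3 / 62.4 = 28.38 ft.
Total head at well A: h = z + ψ = 243.74 + 28.38 = 272.12 ft.
Total head at well E: h = 283.05 ft (water level in the piezometer is the total head).
Head difference: h(well A) − h(well E) = 272.12 − 283.05 = -10.93 ft.
Hydraulic gradient: i = |Δh| / L = 10.93 / 4572 = 0.00239.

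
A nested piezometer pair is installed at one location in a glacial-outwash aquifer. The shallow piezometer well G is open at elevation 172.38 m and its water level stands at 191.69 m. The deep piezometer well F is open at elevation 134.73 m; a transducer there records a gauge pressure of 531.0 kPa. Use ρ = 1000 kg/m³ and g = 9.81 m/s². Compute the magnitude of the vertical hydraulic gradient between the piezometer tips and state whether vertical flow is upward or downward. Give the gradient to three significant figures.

Total head at well G: h = 191.69 m (water level in the standpipe).
Pressure head at well F: ψ = P/(ρg) = 531.0×1000 / (1000 × 9.81) = 54.13 m.
Total head at well F: h = z + ψ = 134.73 + 54.13 = 188.86 m.
Δh = h(well G) − h(well F) = 191.69 − 188.86 = 2.83 m.
Vertical separation Δz = 172.38 − 134.73 = 37.65 m.
|i_v| = |Δh| / Δz = 2.83 / 37.65 = 0.0752.
Head is higher in the shallow piezometer, so vertical flow is downward (recharge condition).

|i_v| ≈ 0.0752; vertical flow is downward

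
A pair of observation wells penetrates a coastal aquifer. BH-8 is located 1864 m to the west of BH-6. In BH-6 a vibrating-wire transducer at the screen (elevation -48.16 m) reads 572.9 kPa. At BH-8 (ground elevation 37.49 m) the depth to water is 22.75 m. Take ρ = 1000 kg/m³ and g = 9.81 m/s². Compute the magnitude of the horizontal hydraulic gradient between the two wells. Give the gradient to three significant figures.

i ≈ 0.00241

Pressure head at BH-6: ψ = P/(ρg) = 572.9×1000 / (1000 × 9.81) = 58.40 m.
Total head at BH-6: h = z + ψ = -48.16 + 58.40 = 10.24 m.
Total head at BH-8: h = 37.49 − 22.75 = 14.74 m.
Head difference: h(BH-6) − h(BH-8) = 10.24 − 14.74 = -4.50 m.
Hydraulic gradient: i = |Δh| / L = 4.50 / 1864 = 0.00241.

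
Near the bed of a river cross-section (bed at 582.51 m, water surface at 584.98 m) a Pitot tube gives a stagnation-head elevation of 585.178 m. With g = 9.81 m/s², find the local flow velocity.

Near the bed, under hydrostatic conditions, the piezometric head (z + ψ) equals the free-surface elevation, 584.98 m.
Velocity head = total − piezometric = 585.178 − 584.98 = 0.198 m.
v = √(2g·h_v) = √(2 × 9.81 × 0.198) = 1.97 m/s.

v ≈ 1.97 m/s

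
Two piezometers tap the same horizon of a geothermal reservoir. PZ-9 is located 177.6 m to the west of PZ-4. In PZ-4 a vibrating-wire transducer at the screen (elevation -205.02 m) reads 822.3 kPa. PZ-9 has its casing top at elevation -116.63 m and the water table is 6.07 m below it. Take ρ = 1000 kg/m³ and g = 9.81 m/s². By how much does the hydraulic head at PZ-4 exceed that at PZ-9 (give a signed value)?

Δh ≈ 1.50 m

Pressure head at PZ-4: ψ = P/(ρg) = 822.3×1000 / (1000 × 9.81) = 83.82 m.
Total head at PZ-4: h = z + ψ = -205.02 + 83.82 = -121.20 m.
Total head at PZ-9: h = -116.63 − 6.07 = -122.70 m.
Head difference: h(PZ-4) − h(PZ-9) = -121.20 − (-122.70) = 1.50 m.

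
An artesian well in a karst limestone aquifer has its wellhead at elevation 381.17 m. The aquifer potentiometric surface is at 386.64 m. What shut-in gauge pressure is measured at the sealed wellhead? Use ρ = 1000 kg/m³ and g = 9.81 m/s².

P ≈ 53.7 kPa

Head above the cap: Δh = 386.64 − 381.17 = 5.47 m.
P = ρgΔh = 1000 × 9.81 × 5.47 = 53661 Pa ≈ 53.7 kPa.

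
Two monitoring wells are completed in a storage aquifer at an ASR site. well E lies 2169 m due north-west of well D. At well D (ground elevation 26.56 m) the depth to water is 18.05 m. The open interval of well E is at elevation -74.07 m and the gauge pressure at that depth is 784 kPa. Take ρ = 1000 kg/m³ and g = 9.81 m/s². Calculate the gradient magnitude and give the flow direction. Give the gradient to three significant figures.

i ≈ 0.00123; groundwater flows toward the north-west

Total head at well D: h = 26.56 − 18.05 = 8.51 m.
Pressure head at well E: ψ = P/(ρg) = 784×1000 / (1000 × 9.81) = 79.92 m.
Total head at well E: h = z + ψ = -74.07 + 79.92 = 5.85 m.
Head difference: h(well D) − h(well E) = 8.51 − 5.85 = 2.66 m.
Hydraulic gradient: i = |Δh| / L = 2.66 / 2169 = 0.00123.
Flow is from higher to lower head: from well D toward well E, i.e. toward the north-west.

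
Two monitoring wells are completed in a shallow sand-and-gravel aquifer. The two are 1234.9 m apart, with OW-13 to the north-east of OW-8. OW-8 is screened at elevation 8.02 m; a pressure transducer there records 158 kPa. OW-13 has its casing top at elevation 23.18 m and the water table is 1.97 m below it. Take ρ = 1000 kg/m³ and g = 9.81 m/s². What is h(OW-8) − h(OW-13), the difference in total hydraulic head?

Pressure head at OW-8: ψ = P/(ρg) = 158×1000 / (1000 × 9.81) = 16.11 m.
Total head at OW-8: h = z + ψ = 8.02 + 16.11 = 24.13 m.
Total head at OW-13: h = 23.18 − 1.97 = 21.21 m.
Head difference: h(OW-8) − h(OW-13) = 24.13 − 21.21 = 2.92 m.

Δh ≈ 2.92 m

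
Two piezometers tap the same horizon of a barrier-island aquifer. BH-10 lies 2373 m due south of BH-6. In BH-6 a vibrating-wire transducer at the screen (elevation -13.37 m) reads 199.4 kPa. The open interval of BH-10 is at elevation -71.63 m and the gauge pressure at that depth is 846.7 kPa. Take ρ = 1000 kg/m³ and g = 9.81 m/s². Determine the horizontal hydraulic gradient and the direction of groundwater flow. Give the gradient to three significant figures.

i ≈ 0.00325; groundwater flows toward the north

Pressure head at BH-6: ψ = P/(ρg) = 199.4×1000 / (1000 × 9.81) = 20.33 m.
Total head at BH-6: h = z + ψ = -13.37 + 20.33 = 6.96 m.
Pressure head at BH-10: ψ = P/(ρg) = 846.7×1000 / (1000 × 9.81) = 86.31 m.
Total head at BH-10: h = z + ψ = -71.63 + 86.31 = 14.68 m.
Head difference: h(BH-6) − h(BH-10) = 6.96 − 14.68 = -7.72 m.
Hydraulic gradient: i = |Δh| / L = 7.72 / 2373 = 0.00325.
Flow is from higher to lower head: from BH-10 toward BH-6, i.e. toward the north.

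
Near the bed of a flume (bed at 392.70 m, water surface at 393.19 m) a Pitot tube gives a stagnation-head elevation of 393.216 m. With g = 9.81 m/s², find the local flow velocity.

v ≈ 0.714 m/s

Near the bed, under hydrostatic conditions, the piezometric head (z + ψ) equals the free-surface elevation, 393.19 m.
Velocity head = total − piezometric = 393.216 − 393.19 = 0.026 m.
v = √(2g·h_v) = √(2 × 9.81 × 0.026) = 0.714 m/s.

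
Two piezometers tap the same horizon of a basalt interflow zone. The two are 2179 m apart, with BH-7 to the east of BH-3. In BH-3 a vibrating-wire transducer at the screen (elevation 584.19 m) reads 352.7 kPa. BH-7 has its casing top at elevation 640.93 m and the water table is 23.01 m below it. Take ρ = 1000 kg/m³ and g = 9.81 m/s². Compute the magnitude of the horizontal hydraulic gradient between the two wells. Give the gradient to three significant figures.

Pressure head at BH-3: ψ = P/(ρg) = 352.7×1000 / (1000 × 9.81) = 35.95 m.
Total head at BH-3: h = z + ψ = 584.19 + 35.95 = 620.14 m.
Total head at BH-7: h = 640.93 − 23.01 = 617.92 m.
Head difference: h(BH-3) − h(BH-7) = 620.14 − 617.92 = 2.22 m.
Hydraulic gradient: i = |Δh| / L = 2.22 / 2179 = 0.00102.

i ≈ 0.00102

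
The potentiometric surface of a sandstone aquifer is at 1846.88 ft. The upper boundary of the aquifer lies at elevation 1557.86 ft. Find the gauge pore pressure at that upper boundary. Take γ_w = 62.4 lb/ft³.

P ≈ 125 psi

Pressure head at the aquifer top: ψ = h − z = 1846.88 − 1557.86 = 289.02 ft.
P = γψ/144 = 62.4 × 289.02 / 144 = 125 psi.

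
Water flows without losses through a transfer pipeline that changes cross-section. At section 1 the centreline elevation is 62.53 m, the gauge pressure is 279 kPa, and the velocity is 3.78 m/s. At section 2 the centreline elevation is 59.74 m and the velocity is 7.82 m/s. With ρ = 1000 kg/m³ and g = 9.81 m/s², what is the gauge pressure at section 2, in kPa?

P₂ ≈ 283 kPa

Pressure head at 1: ψ₁ = P₁/(ρg) = 279×1000 / (1000 × 9.81) = 28.44 m.
Velocity heads: v₁²/2g = 3.78²/19.62 = 0.728 m; v₂²/2g = 7.82²/19.62 = 3.117 m.
Total head H = z₁ + ψ₁ + v₁²/2g = 62.53 + 28.44 + 0.728 = 91.70 m.
ψ₂ = H − z₂ − v₂²/2g = 91.70 − 59.74 − 3.117 = 28.84 m.
P₂ = ρgψ₂ = 1000 × 9.81 × 28.84 ≈ 283 kPa.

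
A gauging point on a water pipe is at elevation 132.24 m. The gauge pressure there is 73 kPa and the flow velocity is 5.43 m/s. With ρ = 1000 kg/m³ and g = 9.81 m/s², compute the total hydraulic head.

h ≈ 141.18 m

Pressure head ψ = P/(ρg) = 73×1000 / (1000 × 9.81) = 7.44 m.
Velocity head = v²/(2g) = 5.43² / (2 × 9.81) = 1.503 m.
h = z + ψ + v²/(2g) = 132.24 + 7.44 + 1.503 = 141.18 m.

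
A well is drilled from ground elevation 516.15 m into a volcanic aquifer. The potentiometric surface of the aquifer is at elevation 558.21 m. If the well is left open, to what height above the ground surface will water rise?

Water rises to the potentiometric surface, so the rise above ground = 558.21 − 516.15 = 42.06 m.

≈ 42.06 m above ground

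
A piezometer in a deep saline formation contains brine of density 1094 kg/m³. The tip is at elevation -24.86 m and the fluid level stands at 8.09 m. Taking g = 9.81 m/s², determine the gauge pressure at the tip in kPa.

P ≈ 354 kPa

Pressure head ψ = h − z = 8.09 − (-24.86) = 32.95 m.
P = ρgψ = 1094 × 9.81 × 32.95 = 353624 Pa ≈ 354 kPa.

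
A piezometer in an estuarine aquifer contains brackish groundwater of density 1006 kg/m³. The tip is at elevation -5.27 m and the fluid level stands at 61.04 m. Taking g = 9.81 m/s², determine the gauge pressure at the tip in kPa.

Pressure head ψ = h − z = 61.04 − (-5.27) = 66.31 m.
P = ρgψ = 1006 × 9.81 × 66.31 = 654404 Pa ≈ 654 kPa.

P ≈ 654 kPa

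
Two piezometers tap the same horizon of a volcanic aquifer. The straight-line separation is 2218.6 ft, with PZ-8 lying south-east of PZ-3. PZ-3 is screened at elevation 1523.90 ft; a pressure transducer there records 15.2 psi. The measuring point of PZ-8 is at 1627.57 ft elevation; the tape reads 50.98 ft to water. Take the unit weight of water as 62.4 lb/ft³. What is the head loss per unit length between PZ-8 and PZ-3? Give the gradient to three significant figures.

i ≈ 0.00794 ft/ft

Pressure head at PZ-3: ψ = 144·P/γ = 144 × 15.2 / 62.4 = 35.08 ft.
Total head at PZ-3: h = z + ψ = 1523.90 + 35.08 = 1558.98 ft.
Total head at PZ-8: h = 1627.57 − 50.98 = 1576.59 ft.
Head difference: h(PZ-3) − h(PZ-8) = 1558.98 − 1576.59 = -17.61 ft.
Hydraulic gradient: i = |Δh| / L = 17.61 / 2218.6 = 0.00794.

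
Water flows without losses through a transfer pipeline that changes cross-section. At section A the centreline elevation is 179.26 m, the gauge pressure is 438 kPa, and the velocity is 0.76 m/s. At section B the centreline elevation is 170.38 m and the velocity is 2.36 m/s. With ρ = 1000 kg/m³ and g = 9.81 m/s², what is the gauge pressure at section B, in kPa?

Pressure head at A: ψ₁ = P₁/(ρg) = 438×1000 / (1000 × 9.81) = 44.65 m.
Velocity heads: v₁²/2g = 0.76²/19.62 = 0.029 m; v₂²/2g = 2.36²/19.62 = 0.284 m.
Total head H = z₁ + ψ₁ + v₁²/2g = 179.26 + 44.65 + 0.029 = 223.94 m.
ψ₂ = H − z₂ − v₂²/2g = 223.94 − 170.38 − 0.284 = 53.28 m.
P₂ = ρgψ₂ = 1000 × 9.81 × 53.28 ≈ 523 kPa.

P₂ ≈ 523 kPa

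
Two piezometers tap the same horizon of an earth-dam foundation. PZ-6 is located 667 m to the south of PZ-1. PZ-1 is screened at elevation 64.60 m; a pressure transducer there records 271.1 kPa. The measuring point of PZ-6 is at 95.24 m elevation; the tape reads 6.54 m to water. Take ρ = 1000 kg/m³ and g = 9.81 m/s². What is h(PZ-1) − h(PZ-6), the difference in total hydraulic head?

Δh ≈ 3.54 m

Pressure head at PZ-1: ψ = P/(ρg) = 271.1×1000 / (1000 × 9.81) = 27.64 m.
Total head at PZ-1: h = z + ψ = 64.60 + 27.64 = 92.24 m.
Total head at PZ-6: h = 95.24 − 6.54 = 88.70 m.
Head difference: h(PZ-1) − h(PZ-6) = 92.24 − 88.70 = 3.54 m.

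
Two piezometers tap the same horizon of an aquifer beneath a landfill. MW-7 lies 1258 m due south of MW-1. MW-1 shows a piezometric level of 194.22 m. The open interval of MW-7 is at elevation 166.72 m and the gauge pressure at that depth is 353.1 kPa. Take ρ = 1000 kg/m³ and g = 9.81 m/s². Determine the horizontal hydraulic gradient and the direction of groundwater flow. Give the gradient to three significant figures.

Total head at MW-1: h = 194.22 m (water level in the piezometer is the total head).
Pressure head at MW-7: ψ = P/(ρg) = 353.1×1000 / (1000 × 9.81) = 35.99 m.
Total head at MW-7: h = z + ψ = 166.72 + 35.99 = 202.71 m.
Head difference: h(MW-1) − h(MW-7) = 194.22 − 202.71 = -8.49 m.
Hydraulic gradient: i = |Δh| / L = 8.49 / 1258 = 0.00675.
Flow is from higher to lower head: from MW-7 toward MW-1, i.e. toward the north.

i ≈ 0.00675; groundwater flows toward the north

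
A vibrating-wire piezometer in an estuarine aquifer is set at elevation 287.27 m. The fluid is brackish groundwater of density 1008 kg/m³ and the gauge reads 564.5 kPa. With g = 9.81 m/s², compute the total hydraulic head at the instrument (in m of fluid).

ψ = P/(ρg) = 564.5×1000 / (1008 × 9.81) = 57.09 m.
h = z + ψ = 287.27 + 57.09 = 344.36 m.

h ≈ 344.36 m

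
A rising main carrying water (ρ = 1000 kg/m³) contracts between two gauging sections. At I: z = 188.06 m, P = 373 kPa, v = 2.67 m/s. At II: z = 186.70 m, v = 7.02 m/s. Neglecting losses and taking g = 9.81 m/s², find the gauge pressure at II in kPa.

P₂ ≈ 365 kPa

Pressure head at I: ψ₁ = P₁/(ρg) = 373×1000 / (1000 × 9.81) = 38.02 m.
Velocity heads: v₁²/2g = 2.67²/19.62 = 0.363 m; v₂²/2g = 7.02²/19.62 = 2.512 m.
Total head H = z₁ + ψ₁ + v₁²/2g = 188.06 + 38.02 + 0.363 = 226.44 m.
ψ₂ = H − z₂ − v₂²/2g = 226.44 − 186.70 − 2.512 = 37.23 m.
P₂ = ρgψ₂ = 1000 × 9.81 × 37.23 ≈ 365 kPa.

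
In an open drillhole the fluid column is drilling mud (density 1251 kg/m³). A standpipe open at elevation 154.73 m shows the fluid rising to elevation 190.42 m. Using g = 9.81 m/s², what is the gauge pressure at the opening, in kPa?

Pressure head ψ = h − z = 190.42 − 154.73 = 35.69 m.
P = ρgψ = 1251 × 9.81 × 35.69 = 437999 Pa ≈ 438 kPa.

P ≈ 438 kPa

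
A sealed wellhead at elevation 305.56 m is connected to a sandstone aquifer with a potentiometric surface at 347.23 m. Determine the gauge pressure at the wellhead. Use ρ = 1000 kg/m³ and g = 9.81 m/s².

Head above the cap: Δh = 347.23 − 305.56 = 41.67 m.
P = ρgΔh = 1000 × 9.81 × 41.67 = 408783 Pa ≈ 409 kPa.

P ≈ 409 kPa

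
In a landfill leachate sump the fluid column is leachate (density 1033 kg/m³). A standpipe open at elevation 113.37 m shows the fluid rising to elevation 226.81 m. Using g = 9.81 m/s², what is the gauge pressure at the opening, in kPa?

Pressure head ψ = h − z = 226.81 − 113.37 = 113.44 m.
P = ρgψ = 1033 × 9.81 × 113.44 = 1149570 Pa ≈ 1150 kPa.

P ≈ 1150 kPa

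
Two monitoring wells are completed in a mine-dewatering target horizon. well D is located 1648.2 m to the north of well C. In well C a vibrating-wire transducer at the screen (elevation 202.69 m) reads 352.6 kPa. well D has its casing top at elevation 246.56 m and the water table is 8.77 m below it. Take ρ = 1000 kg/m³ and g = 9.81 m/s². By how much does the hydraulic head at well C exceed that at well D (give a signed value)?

Δh ≈ 0.84 m

Pressure head at well C: ψ = P/(ρg) = 352.6×1000 / (1000 × 9.81) = 35.94 m.
Total head at well C: h = z + ψ = 202.69 + 35.94 = 238.63 m.
Total head at well D: h = 246.56 − 8.77 = 237.79 m.
Head difference: h(well C) − h(well D) = 238.63 − 237.79 = 0.84 m.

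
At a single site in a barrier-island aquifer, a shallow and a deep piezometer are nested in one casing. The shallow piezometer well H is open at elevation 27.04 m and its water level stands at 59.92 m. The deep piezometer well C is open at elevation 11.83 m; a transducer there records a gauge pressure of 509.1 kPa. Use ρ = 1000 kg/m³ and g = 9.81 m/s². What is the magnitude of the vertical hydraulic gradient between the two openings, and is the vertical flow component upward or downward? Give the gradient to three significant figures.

|i_v| ≈ 0.250; vertical flow is upward

Total head at well H: h = 59.92 m (water level in the standpipe).
Pressure head at well C: ψ = P/(ρg) = 509.1×1000 / (1000 × 9.81) = 51.90 m.
Total head at well C: h = z + ψ = 11.83 + 51.90 = 63.73 m.
Δh = h(well H) − h(well C) = 59.92 − 63.73 = -3.81 m.
Vertical separation Δz = 27.04 − 11.83 = 15.21 m.
|i_v| = |Δh| / Δz = 3.81 / 15.21 = 0.250.
Head is higher in the deep piezometer, so vertical flow is upward (discharge condition).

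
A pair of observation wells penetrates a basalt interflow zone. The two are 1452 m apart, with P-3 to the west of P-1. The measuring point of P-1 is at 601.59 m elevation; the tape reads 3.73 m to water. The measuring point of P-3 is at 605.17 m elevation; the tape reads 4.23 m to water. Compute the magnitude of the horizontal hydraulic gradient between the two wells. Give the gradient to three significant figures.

i ≈ 0.00212

Total head at P-1: h = 601.59 − 3.73 = 597.86 m.
Total head at P-3: h = 605.17 − 4.23 = 600.94 m.
Head difference: h(P-1) − h(P-3) = 597.86 − 600.94 = -3.08 m.
Hydraulic gradient: i = |Δh| / L = 3.08 / 1452 = 0.00212.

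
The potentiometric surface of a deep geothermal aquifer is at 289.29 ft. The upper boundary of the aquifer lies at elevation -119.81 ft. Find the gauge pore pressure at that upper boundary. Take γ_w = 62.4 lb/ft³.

P ≈ 177 psi

Pressure head at the aquifer top: ψ = h − z = 289.29 − (-119.81) = 409.10 ft.
P = γψ/144 = 62.4 × 409.10 / 144 = 177 psi.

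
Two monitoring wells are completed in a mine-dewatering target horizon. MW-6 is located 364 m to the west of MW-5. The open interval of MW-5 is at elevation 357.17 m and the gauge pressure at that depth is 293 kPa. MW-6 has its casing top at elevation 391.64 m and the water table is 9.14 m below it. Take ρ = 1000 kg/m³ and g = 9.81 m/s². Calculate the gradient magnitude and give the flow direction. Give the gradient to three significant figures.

i ≈ 0.0125; groundwater flows toward the west

Pressure head at MW-5: ψ = P/(ρg) = 293×1000 / (1000 × 9.81) = 29.87 m.
Total head at MW-5: h = z + ψ = 357.17 + 29.87 = 387.04 m.
Total head at MW-6: h = 391.64 − 9.14 = 382.50 m.
Head difference: h(MW-5) − h(MW-6) = 387.04 − 382.50 = 4.54 m.
Hydraulic gradient: i = |Δh| / L = 4.54 / 364 = 0.0125.
Flow is from higher to lower head: from MW-5 toward MW-6, i.e. toward the west.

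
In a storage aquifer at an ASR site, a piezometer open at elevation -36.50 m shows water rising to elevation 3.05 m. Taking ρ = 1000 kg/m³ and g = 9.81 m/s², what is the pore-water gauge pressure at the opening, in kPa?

Pressure head ψ = h − z = 3.05 − (-36.50) = 39.55 m.
P = ρgψ = 1000 × 9.81 × 39.55 = 387986 Pa ≈ 388 kPa.

P ≈ 388 kPa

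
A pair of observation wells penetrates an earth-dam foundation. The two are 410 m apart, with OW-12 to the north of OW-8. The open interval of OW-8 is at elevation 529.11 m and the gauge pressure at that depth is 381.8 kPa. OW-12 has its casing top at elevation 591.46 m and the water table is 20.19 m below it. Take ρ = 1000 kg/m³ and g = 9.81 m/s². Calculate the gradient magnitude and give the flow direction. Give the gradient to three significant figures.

i ≈ 0.00790; groundwater flows toward the south

Pressure head at OW-8: ψ = P/(ρg) = 381.8×1000 / (1000 × 9.81) = 38.92 m.
Total head at OW-8: h = z + ψ = 529.11 + 38.92 = 568.03 m.
Total head at OW-12: h = 591.46 − 20.19 = 571.27 m.
Head difference: h(OW-8) − h(OW-12) = 568.03 − 571.27 = -3.24 m.
Hydraulic gradient: i = |Δh| / L = 3.24 / 410 = 0.00790.
Flow is from higher to lower head: from OW-12 toward OW-8, i.e. toward the south.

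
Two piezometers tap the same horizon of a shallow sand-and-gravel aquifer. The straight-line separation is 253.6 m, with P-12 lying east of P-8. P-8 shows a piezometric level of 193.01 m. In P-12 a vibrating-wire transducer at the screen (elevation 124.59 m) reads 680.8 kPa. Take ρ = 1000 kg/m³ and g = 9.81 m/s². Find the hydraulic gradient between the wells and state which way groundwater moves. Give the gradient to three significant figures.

Total head at P-8: h = 193.01 m (water level in the piezometer is the total head).
Pressure head at P-12: ψ = P/(ρg) = 680.8×1000 / (1000 × 9.81) = 69.40 m.
Total head at P-12: h = z + ψ = 124.59 + 69.40 = 193.99 m.
Head difference: h(P-8) − h(P-12) = 193.01 − 193.99 = -0.98 m.
Hydraulic gradient: i = |Δh| / L = 0.98 / 253.6 = 0.00386.
Flow is from higher to lower head: from P-12 toward P-8, i.e. toward the west.

i ≈ 0.00386; groundwater flows toward the west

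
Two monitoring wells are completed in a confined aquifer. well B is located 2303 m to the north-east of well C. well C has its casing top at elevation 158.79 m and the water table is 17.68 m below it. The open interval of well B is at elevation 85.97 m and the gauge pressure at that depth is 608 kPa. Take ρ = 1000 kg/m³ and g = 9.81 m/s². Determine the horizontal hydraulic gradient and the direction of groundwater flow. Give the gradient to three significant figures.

Total head at well C: h = 158.79 − 17.68 = 141.11 m.
Pressure head at well B: ψ = P/(ρg) = 608×1000 / (1000 × 9.81) = 61.98 m.
Total head at well B: h = z + ψ = 85.97 + 61.98 = 147.95 m.
Head difference: h(well C) − h(well B) = 141.11 − 147.95 = -6.84 m.
Hydraulic gradient: i = |Δh| / L = 6.84 / 2303 = 0.00297.
Flow is from higher to lower head: from well B toward well C, i.e. toward the south-west.

i ≈ 0.00297; groundwater flows toward the south-west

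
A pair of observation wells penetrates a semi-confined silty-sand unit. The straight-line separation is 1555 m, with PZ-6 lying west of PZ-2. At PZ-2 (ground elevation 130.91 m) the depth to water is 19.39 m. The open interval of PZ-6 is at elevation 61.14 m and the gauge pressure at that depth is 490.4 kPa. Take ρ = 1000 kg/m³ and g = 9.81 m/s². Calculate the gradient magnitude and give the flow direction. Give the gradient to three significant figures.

Total head at PZ-2: h = 130.91 − 19.39 = 111.52 m.
Pressure head at PZ-6: ψ = P/(ρg) = 490.4×1000 / (1000 × 9.81) = 49.99 m.
Total head at PZ-6: h = z + ψ = 61.14 + 49.99 = 111.13 m.
Head difference: h(PZ-2) − h(PZ-6) = 111.52 − 111.13 = 0.39 m.
Hydraulic gradient: i = |Δh| / L = 0.39 / 1555 = 0.000251.
Flow is from higher to lower head: from PZ-2 toward PZ-6, i.e. toward the west.

i ≈ 0.000251; groundwater flows toward the west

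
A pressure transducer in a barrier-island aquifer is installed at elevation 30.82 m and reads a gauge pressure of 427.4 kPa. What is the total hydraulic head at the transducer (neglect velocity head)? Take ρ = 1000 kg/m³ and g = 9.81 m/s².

h ≈ 74.39 m

ψ = P/(ρg) = 427.4×1000 / (1000 × 9.81) = 43.57 m.
h = z + ψ = 30.82 + 43.57 = 74.39 m.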